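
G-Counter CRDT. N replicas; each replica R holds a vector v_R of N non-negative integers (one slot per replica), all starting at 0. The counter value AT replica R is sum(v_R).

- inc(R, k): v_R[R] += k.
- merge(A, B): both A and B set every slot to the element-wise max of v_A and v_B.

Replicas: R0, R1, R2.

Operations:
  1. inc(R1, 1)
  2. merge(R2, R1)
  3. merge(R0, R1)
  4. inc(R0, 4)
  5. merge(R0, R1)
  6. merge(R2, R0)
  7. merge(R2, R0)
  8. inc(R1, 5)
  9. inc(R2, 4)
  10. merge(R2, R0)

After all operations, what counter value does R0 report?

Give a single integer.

Op 1: inc R1 by 1 -> R1=(0,1,0) value=1
Op 2: merge R2<->R1 -> R2=(0,1,0) R1=(0,1,0)
Op 3: merge R0<->R1 -> R0=(0,1,0) R1=(0,1,0)
Op 4: inc R0 by 4 -> R0=(4,1,0) value=5
Op 5: merge R0<->R1 -> R0=(4,1,0) R1=(4,1,0)
Op 6: merge R2<->R0 -> R2=(4,1,0) R0=(4,1,0)
Op 7: merge R2<->R0 -> R2=(4,1,0) R0=(4,1,0)
Op 8: inc R1 by 5 -> R1=(4,6,0) value=10
Op 9: inc R2 by 4 -> R2=(4,1,4) value=9
Op 10: merge R2<->R0 -> R2=(4,1,4) R0=(4,1,4)

Answer: 9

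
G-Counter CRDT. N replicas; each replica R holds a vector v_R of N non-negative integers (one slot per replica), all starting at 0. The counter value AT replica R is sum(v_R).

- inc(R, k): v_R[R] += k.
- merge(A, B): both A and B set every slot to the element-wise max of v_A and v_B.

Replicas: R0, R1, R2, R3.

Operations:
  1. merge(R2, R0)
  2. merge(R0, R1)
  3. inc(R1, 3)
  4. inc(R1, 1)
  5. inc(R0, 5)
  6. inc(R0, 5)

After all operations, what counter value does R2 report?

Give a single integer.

Op 1: merge R2<->R0 -> R2=(0,0,0,0) R0=(0,0,0,0)
Op 2: merge R0<->R1 -> R0=(0,0,0,0) R1=(0,0,0,0)
Op 3: inc R1 by 3 -> R1=(0,3,0,0) value=3
Op 4: inc R1 by 1 -> R1=(0,4,0,0) value=4
Op 5: inc R0 by 5 -> R0=(5,0,0,0) value=5
Op 6: inc R0 by 5 -> R0=(10,0,0,0) value=10

Answer: 0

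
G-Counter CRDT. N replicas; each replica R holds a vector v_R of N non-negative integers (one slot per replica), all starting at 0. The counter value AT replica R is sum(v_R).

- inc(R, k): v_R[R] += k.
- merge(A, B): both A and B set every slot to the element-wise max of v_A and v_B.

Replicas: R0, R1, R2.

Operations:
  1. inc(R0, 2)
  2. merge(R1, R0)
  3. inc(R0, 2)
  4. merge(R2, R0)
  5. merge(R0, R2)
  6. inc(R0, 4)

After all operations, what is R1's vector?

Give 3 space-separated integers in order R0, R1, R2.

Op 1: inc R0 by 2 -> R0=(2,0,0) value=2
Op 2: merge R1<->R0 -> R1=(2,0,0) R0=(2,0,0)
Op 3: inc R0 by 2 -> R0=(4,0,0) value=4
Op 4: merge R2<->R0 -> R2=(4,0,0) R0=(4,0,0)
Op 5: merge R0<->R2 -> R0=(4,0,0) R2=(4,0,0)
Op 6: inc R0 by 4 -> R0=(8,0,0) value=8

Answer: 2 0 0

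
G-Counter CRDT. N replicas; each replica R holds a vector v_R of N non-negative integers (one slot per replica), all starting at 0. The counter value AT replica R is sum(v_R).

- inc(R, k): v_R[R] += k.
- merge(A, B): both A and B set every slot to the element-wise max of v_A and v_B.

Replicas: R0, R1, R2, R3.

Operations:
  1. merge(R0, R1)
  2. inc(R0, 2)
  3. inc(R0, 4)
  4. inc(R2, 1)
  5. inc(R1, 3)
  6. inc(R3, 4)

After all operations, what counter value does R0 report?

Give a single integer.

Op 1: merge R0<->R1 -> R0=(0,0,0,0) R1=(0,0,0,0)
Op 2: inc R0 by 2 -> R0=(2,0,0,0) value=2
Op 3: inc R0 by 4 -> R0=(6,0,0,0) value=6
Op 4: inc R2 by 1 -> R2=(0,0,1,0) value=1
Op 5: inc R1 by 3 -> R1=(0,3,0,0) value=3
Op 6: inc R3 by 4 -> R3=(0,0,0,4) value=4

Answer: 6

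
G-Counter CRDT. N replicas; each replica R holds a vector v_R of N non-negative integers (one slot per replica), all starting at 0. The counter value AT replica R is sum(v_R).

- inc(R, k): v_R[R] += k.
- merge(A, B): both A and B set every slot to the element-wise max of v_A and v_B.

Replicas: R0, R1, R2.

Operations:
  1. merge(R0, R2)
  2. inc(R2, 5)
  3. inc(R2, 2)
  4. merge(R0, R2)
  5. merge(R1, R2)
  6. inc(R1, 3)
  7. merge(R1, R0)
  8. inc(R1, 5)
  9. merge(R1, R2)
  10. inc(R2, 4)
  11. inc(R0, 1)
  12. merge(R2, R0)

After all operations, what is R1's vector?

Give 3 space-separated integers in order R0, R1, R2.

Op 1: merge R0<->R2 -> R0=(0,0,0) R2=(0,0,0)
Op 2: inc R2 by 5 -> R2=(0,0,5) value=5
Op 3: inc R2 by 2 -> R2=(0,0,7) value=7
Op 4: merge R0<->R2 -> R0=(0,0,7) R2=(0,0,7)
Op 5: merge R1<->R2 -> R1=(0,0,7) R2=(0,0,7)
Op 6: inc R1 by 3 -> R1=(0,3,7) value=10
Op 7: merge R1<->R0 -> R1=(0,3,7) R0=(0,3,7)
Op 8: inc R1 by 5 -> R1=(0,8,7) value=15
Op 9: merge R1<->R2 -> R1=(0,8,7) R2=(0,8,7)
Op 10: inc R2 by 4 -> R2=(0,8,11) value=19
Op 11: inc R0 by 1 -> R0=(1,3,7) value=11
Op 12: merge R2<->R0 -> R2=(1,8,11) R0=(1,8,11)

Answer: 0 8 7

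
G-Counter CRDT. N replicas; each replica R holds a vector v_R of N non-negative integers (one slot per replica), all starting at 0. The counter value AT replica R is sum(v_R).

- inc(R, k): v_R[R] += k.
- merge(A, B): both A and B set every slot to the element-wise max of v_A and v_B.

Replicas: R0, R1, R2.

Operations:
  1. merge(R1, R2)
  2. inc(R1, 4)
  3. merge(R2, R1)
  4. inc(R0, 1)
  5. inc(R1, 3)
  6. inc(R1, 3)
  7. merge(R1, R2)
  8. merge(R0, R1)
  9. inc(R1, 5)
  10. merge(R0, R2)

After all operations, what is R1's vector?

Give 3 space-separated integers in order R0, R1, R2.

Answer: 1 15 0

Derivation:
Op 1: merge R1<->R2 -> R1=(0,0,0) R2=(0,0,0)
Op 2: inc R1 by 4 -> R1=(0,4,0) value=4
Op 3: merge R2<->R1 -> R2=(0,4,0) R1=(0,4,0)
Op 4: inc R0 by 1 -> R0=(1,0,0) value=1
Op 5: inc R1 by 3 -> R1=(0,7,0) value=7
Op 6: inc R1 by 3 -> R1=(0,10,0) value=10
Op 7: merge R1<->R2 -> R1=(0,10,0) R2=(0,10,0)
Op 8: merge R0<->R1 -> R0=(1,10,0) R1=(1,10,0)
Op 9: inc R1 by 5 -> R1=(1,15,0) value=16
Op 10: merge R0<->R2 -> R0=(1,10,0) R2=(1,10,0)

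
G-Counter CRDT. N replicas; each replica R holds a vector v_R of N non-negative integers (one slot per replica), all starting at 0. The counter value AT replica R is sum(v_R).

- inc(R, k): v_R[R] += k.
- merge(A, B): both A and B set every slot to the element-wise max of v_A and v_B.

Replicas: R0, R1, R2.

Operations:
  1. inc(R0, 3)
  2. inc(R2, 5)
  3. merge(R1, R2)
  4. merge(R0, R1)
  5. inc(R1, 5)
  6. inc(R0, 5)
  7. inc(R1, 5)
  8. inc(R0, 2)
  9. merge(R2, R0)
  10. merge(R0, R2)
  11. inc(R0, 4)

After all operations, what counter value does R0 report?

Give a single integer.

Answer: 19

Derivation:
Op 1: inc R0 by 3 -> R0=(3,0,0) value=3
Op 2: inc R2 by 5 -> R2=(0,0,5) value=5
Op 3: merge R1<->R2 -> R1=(0,0,5) R2=(0,0,5)
Op 4: merge R0<->R1 -> R0=(3,0,5) R1=(3,0,5)
Op 5: inc R1 by 5 -> R1=(3,5,5) value=13
Op 6: inc R0 by 5 -> R0=(8,0,5) value=13
Op 7: inc R1 by 5 -> R1=(3,10,5) value=18
Op 8: inc R0 by 2 -> R0=(10,0,5) value=15
Op 9: merge R2<->R0 -> R2=(10,0,5) R0=(10,0,5)
Op 10: merge R0<->R2 -> R0=(10,0,5) R2=(10,0,5)
Op 11: inc R0 by 4 -> R0=(14,0,5) value=19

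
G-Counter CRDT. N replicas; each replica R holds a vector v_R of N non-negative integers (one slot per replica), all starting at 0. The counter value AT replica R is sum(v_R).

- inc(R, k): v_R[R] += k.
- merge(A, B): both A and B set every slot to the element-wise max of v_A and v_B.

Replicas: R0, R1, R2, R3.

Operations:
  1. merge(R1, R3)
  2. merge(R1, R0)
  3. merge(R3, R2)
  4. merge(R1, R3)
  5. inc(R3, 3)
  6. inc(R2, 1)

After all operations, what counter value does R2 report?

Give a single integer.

Op 1: merge R1<->R3 -> R1=(0,0,0,0) R3=(0,0,0,0)
Op 2: merge R1<->R0 -> R1=(0,0,0,0) R0=(0,0,0,0)
Op 3: merge R3<->R2 -> R3=(0,0,0,0) R2=(0,0,0,0)
Op 4: merge R1<->R3 -> R1=(0,0,0,0) R3=(0,0,0,0)
Op 5: inc R3 by 3 -> R3=(0,0,0,3) value=3
Op 6: inc R2 by 1 -> R2=(0,0,1,0) value=1

Answer: 1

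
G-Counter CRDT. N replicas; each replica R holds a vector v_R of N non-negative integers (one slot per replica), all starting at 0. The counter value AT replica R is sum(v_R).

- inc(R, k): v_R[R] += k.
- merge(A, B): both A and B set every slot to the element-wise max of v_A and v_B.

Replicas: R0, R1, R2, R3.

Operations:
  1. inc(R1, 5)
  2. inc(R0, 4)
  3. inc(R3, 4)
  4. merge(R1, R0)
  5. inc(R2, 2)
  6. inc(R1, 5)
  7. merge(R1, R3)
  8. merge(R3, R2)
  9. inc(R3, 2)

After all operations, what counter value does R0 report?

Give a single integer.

Answer: 9

Derivation:
Op 1: inc R1 by 5 -> R1=(0,5,0,0) value=5
Op 2: inc R0 by 4 -> R0=(4,0,0,0) value=4
Op 3: inc R3 by 4 -> R3=(0,0,0,4) value=4
Op 4: merge R1<->R0 -> R1=(4,5,0,0) R0=(4,5,0,0)
Op 5: inc R2 by 2 -> R2=(0,0,2,0) value=2
Op 6: inc R1 by 5 -> R1=(4,10,0,0) value=14
Op 7: merge R1<->R3 -> R1=(4,10,0,4) R3=(4,10,0,4)
Op 8: merge R3<->R2 -> R3=(4,10,2,4) R2=(4,10,2,4)
Op 9: inc R3 by 2 -> R3=(4,10,2,6) value=22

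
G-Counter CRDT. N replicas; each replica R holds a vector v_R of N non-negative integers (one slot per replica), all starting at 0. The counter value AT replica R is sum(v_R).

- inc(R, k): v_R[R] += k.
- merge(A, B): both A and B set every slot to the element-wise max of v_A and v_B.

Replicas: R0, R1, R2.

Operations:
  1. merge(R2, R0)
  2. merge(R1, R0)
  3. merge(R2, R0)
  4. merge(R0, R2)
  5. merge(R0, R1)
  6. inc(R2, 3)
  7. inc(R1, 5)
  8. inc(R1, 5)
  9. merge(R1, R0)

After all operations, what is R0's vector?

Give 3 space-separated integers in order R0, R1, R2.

Op 1: merge R2<->R0 -> R2=(0,0,0) R0=(0,0,0)
Op 2: merge R1<->R0 -> R1=(0,0,0) R0=(0,0,0)
Op 3: merge R2<->R0 -> R2=(0,0,0) R0=(0,0,0)
Op 4: merge R0<->R2 -> R0=(0,0,0) R2=(0,0,0)
Op 5: merge R0<->R1 -> R0=(0,0,0) R1=(0,0,0)
Op 6: inc R2 by 3 -> R2=(0,0,3) value=3
Op 7: inc R1 by 5 -> R1=(0,5,0) value=5
Op 8: inc R1 by 5 -> R1=(0,10,0) value=10
Op 9: merge R1<->R0 -> R1=(0,10,0) R0=(0,10,0)

Answer: 0 10 0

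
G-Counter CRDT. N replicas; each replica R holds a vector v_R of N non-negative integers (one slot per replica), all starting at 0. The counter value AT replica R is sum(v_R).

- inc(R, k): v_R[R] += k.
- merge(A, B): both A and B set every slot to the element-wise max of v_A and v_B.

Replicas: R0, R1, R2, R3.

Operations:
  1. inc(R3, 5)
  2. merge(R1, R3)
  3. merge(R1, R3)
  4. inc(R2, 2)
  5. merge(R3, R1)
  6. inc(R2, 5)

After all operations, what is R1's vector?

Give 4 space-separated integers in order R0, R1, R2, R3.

Op 1: inc R3 by 5 -> R3=(0,0,0,5) value=5
Op 2: merge R1<->R3 -> R1=(0,0,0,5) R3=(0,0,0,5)
Op 3: merge R1<->R3 -> R1=(0,0,0,5) R3=(0,0,0,5)
Op 4: inc R2 by 2 -> R2=(0,0,2,0) value=2
Op 5: merge R3<->R1 -> R3=(0,0,0,5) R1=(0,0,0,5)
Op 6: inc R2 by 5 -> R2=(0,0,7,0) value=7

Answer: 0 0 0 5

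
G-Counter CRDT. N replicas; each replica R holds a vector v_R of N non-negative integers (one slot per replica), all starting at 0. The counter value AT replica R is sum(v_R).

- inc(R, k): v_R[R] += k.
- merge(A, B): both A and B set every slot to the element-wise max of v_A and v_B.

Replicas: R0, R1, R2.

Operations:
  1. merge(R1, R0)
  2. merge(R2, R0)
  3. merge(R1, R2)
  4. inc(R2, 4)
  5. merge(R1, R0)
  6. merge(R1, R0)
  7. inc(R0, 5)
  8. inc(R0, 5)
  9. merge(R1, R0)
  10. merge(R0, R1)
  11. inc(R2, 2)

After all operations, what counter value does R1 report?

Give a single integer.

Op 1: merge R1<->R0 -> R1=(0,0,0) R0=(0,0,0)
Op 2: merge R2<->R0 -> R2=(0,0,0) R0=(0,0,0)
Op 3: merge R1<->R2 -> R1=(0,0,0) R2=(0,0,0)
Op 4: inc R2 by 4 -> R2=(0,0,4) value=4
Op 5: merge R1<->R0 -> R1=(0,0,0) R0=(0,0,0)
Op 6: merge R1<->R0 -> R1=(0,0,0) R0=(0,0,0)
Op 7: inc R0 by 5 -> R0=(5,0,0) value=5
Op 8: inc R0 by 5 -> R0=(10,0,0) value=10
Op 9: merge R1<->R0 -> R1=(10,0,0) R0=(10,0,0)
Op 10: merge R0<->R1 -> R0=(10,0,0) R1=(10,0,0)
Op 11: inc R2 by 2 -> R2=(0,0,6) value=6

Answer: 10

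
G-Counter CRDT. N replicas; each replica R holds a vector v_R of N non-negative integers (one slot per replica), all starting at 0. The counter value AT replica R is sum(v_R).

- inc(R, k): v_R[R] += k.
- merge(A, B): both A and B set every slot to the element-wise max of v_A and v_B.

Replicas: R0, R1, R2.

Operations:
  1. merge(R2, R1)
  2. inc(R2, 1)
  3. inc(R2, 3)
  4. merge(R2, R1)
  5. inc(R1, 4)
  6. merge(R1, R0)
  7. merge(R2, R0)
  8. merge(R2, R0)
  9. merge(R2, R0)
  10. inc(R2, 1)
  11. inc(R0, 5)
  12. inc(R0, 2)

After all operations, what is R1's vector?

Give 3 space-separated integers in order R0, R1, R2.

Op 1: merge R2<->R1 -> R2=(0,0,0) R1=(0,0,0)
Op 2: inc R2 by 1 -> R2=(0,0,1) value=1
Op 3: inc R2 by 3 -> R2=(0,0,4) value=4
Op 4: merge R2<->R1 -> R2=(0,0,4) R1=(0,0,4)
Op 5: inc R1 by 4 -> R1=(0,4,4) value=8
Op 6: merge R1<->R0 -> R1=(0,4,4) R0=(0,4,4)
Op 7: merge R2<->R0 -> R2=(0,4,4) R0=(0,4,4)
Op 8: merge R2<->R0 -> R2=(0,4,4) R0=(0,4,4)
Op 9: merge R2<->R0 -> R2=(0,4,4) R0=(0,4,4)
Op 10: inc R2 by 1 -> R2=(0,4,5) value=9
Op 11: inc R0 by 5 -> R0=(5,4,4) value=13
Op 12: inc R0 by 2 -> R0=(7,4,4) value=15

Answer: 0 4 4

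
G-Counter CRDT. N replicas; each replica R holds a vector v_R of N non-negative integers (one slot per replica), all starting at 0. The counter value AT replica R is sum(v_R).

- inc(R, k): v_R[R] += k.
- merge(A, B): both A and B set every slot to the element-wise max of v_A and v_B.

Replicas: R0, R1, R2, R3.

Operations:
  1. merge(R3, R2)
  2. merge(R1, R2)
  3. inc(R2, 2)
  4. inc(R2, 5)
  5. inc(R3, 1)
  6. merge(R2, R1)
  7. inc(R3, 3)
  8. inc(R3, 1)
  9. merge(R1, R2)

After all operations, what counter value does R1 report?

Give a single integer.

Answer: 7

Derivation:
Op 1: merge R3<->R2 -> R3=(0,0,0,0) R2=(0,0,0,0)
Op 2: merge R1<->R2 -> R1=(0,0,0,0) R2=(0,0,0,0)
Op 3: inc R2 by 2 -> R2=(0,0,2,0) value=2
Op 4: inc R2 by 5 -> R2=(0,0,7,0) value=7
Op 5: inc R3 by 1 -> R3=(0,0,0,1) value=1
Op 6: merge R2<->R1 -> R2=(0,0,7,0) R1=(0,0,7,0)
Op 7: inc R3 by 3 -> R3=(0,0,0,4) value=4
Op 8: inc R3 by 1 -> R3=(0,0,0,5) value=5
Op 9: merge R1<->R2 -> R1=(0,0,7,0) R2=(0,0,7,0)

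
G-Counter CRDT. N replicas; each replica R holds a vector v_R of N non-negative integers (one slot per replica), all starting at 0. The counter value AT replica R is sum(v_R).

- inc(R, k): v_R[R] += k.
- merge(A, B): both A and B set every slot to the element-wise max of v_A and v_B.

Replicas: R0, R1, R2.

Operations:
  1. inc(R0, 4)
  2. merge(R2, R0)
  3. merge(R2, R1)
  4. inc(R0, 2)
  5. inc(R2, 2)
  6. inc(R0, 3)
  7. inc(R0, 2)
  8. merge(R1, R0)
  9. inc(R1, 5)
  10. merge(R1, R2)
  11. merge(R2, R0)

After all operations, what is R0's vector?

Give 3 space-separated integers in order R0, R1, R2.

Answer: 11 5 2

Derivation:
Op 1: inc R0 by 4 -> R0=(4,0,0) value=4
Op 2: merge R2<->R0 -> R2=(4,0,0) R0=(4,0,0)
Op 3: merge R2<->R1 -> R2=(4,0,0) R1=(4,0,0)
Op 4: inc R0 by 2 -> R0=(6,0,0) value=6
Op 5: inc R2 by 2 -> R2=(4,0,2) value=6
Op 6: inc R0 by 3 -> R0=(9,0,0) value=9
Op 7: inc R0 by 2 -> R0=(11,0,0) value=11
Op 8: merge R1<->R0 -> R1=(11,0,0) R0=(11,0,0)
Op 9: inc R1 by 5 -> R1=(11,5,0) value=16
Op 10: merge R1<->R2 -> R1=(11,5,2) R2=(11,5,2)
Op 11: merge R2<->R0 -> R2=(11,5,2) R0=(11,5,2)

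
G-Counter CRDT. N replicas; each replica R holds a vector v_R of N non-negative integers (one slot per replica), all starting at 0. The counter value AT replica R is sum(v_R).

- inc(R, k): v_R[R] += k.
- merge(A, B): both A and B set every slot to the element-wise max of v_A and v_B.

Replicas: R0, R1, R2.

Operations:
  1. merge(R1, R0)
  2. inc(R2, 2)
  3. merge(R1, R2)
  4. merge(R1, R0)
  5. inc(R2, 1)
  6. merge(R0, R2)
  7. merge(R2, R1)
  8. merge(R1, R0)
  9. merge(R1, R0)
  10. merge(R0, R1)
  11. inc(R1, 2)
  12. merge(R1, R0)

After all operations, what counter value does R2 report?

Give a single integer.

Op 1: merge R1<->R0 -> R1=(0,0,0) R0=(0,0,0)
Op 2: inc R2 by 2 -> R2=(0,0,2) value=2
Op 3: merge R1<->R2 -> R1=(0,0,2) R2=(0,0,2)
Op 4: merge R1<->R0 -> R1=(0,0,2) R0=(0,0,2)
Op 5: inc R2 by 1 -> R2=(0,0,3) value=3
Op 6: merge R0<->R2 -> R0=(0,0,3) R2=(0,0,3)
Op 7: merge R2<->R1 -> R2=(0,0,3) R1=(0,0,3)
Op 8: merge R1<->R0 -> R1=(0,0,3) R0=(0,0,3)
Op 9: merge R1<->R0 -> R1=(0,0,3) R0=(0,0,3)
Op 10: merge R0<->R1 -> R0=(0,0,3) R1=(0,0,3)
Op 11: inc R1 by 2 -> R1=(0,2,3) value=5
Op 12: merge R1<->R0 -> R1=(0,2,3) R0=(0,2,3)

Answer: 3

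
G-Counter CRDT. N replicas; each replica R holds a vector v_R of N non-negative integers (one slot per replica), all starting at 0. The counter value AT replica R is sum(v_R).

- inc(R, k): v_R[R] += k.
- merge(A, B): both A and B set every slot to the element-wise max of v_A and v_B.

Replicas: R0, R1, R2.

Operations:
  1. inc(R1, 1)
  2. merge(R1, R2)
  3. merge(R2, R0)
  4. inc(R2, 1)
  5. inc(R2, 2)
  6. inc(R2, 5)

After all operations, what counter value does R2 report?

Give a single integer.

Op 1: inc R1 by 1 -> R1=(0,1,0) value=1
Op 2: merge R1<->R2 -> R1=(0,1,0) R2=(0,1,0)
Op 3: merge R2<->R0 -> R2=(0,1,0) R0=(0,1,0)
Op 4: inc R2 by 1 -> R2=(0,1,1) value=2
Op 5: inc R2 by 2 -> R2=(0,1,3) value=4
Op 6: inc R2 by 5 -> R2=(0,1,8) value=9

Answer: 9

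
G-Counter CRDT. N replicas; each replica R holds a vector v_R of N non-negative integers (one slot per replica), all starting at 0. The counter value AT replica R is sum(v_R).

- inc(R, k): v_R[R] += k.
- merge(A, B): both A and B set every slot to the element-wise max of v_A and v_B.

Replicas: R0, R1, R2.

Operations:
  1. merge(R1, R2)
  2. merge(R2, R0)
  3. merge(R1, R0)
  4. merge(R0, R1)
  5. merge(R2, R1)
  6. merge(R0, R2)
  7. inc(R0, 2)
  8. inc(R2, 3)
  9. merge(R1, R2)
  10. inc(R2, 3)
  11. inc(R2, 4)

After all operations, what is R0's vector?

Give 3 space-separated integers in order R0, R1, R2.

Op 1: merge R1<->R2 -> R1=(0,0,0) R2=(0,0,0)
Op 2: merge R2<->R0 -> R2=(0,0,0) R0=(0,0,0)
Op 3: merge R1<->R0 -> R1=(0,0,0) R0=(0,0,0)
Op 4: merge R0<->R1 -> R0=(0,0,0) R1=(0,0,0)
Op 5: merge R2<->R1 -> R2=(0,0,0) R1=(0,0,0)
Op 6: merge R0<->R2 -> R0=(0,0,0) R2=(0,0,0)
Op 7: inc R0 by 2 -> R0=(2,0,0) value=2
Op 8: inc R2 by 3 -> R2=(0,0,3) value=3
Op 9: merge R1<->R2 -> R1=(0,0,3) R2=(0,0,3)
Op 10: inc R2 by 3 -> R2=(0,0,6) value=6
Op 11: inc R2 by 4 -> R2=(0,0,10) value=10

Answer: 2 0 0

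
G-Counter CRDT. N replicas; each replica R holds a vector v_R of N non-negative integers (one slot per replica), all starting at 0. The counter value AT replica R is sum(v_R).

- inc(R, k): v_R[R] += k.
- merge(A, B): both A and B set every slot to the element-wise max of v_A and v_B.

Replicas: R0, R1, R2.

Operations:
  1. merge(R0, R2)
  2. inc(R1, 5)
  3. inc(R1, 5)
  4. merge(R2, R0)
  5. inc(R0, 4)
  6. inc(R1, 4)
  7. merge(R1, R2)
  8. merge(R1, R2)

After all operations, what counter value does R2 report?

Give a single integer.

Op 1: merge R0<->R2 -> R0=(0,0,0) R2=(0,0,0)
Op 2: inc R1 by 5 -> R1=(0,5,0) value=5
Op 3: inc R1 by 5 -> R1=(0,10,0) value=10
Op 4: merge R2<->R0 -> R2=(0,0,0) R0=(0,0,0)
Op 5: inc R0 by 4 -> R0=(4,0,0) value=4
Op 6: inc R1 by 4 -> R1=(0,14,0) value=14
Op 7: merge R1<->R2 -> R1=(0,14,0) R2=(0,14,0)
Op 8: merge R1<->R2 -> R1=(0,14,0) R2=(0,14,0)

Answer: 14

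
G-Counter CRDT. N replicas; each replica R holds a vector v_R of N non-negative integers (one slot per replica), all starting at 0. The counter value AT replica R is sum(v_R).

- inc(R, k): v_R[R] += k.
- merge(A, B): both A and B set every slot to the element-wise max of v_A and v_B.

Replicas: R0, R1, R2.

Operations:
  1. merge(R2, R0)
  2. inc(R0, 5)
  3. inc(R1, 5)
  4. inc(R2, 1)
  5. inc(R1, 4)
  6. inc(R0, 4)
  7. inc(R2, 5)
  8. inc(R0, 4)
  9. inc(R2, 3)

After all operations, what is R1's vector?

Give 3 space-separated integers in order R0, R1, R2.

Op 1: merge R2<->R0 -> R2=(0,0,0) R0=(0,0,0)
Op 2: inc R0 by 5 -> R0=(5,0,0) value=5
Op 3: inc R1 by 5 -> R1=(0,5,0) value=5
Op 4: inc R2 by 1 -> R2=(0,0,1) value=1
Op 5: inc R1 by 4 -> R1=(0,9,0) value=9
Op 6: inc R0 by 4 -> R0=(9,0,0) value=9
Op 7: inc R2 by 5 -> R2=(0,0,6) value=6
Op 8: inc R0 by 4 -> R0=(13,0,0) value=13
Op 9: inc R2 by 3 -> R2=(0,0,9) value=9

Answer: 0 9 0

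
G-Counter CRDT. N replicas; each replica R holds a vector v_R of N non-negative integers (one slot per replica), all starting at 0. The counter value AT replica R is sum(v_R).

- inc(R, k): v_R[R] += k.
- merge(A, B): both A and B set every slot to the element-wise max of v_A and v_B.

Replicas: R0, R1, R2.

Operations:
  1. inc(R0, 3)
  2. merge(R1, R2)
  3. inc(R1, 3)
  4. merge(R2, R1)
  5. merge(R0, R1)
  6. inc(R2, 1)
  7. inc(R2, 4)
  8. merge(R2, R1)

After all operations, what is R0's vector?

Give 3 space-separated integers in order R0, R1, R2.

Op 1: inc R0 by 3 -> R0=(3,0,0) value=3
Op 2: merge R1<->R2 -> R1=(0,0,0) R2=(0,0,0)
Op 3: inc R1 by 3 -> R1=(0,3,0) value=3
Op 4: merge R2<->R1 -> R2=(0,3,0) R1=(0,3,0)
Op 5: merge R0<->R1 -> R0=(3,3,0) R1=(3,3,0)
Op 6: inc R2 by 1 -> R2=(0,3,1) value=4
Op 7: inc R2 by 4 -> R2=(0,3,5) value=8
Op 8: merge R2<->R1 -> R2=(3,3,5) R1=(3,3,5)

Answer: 3 3 0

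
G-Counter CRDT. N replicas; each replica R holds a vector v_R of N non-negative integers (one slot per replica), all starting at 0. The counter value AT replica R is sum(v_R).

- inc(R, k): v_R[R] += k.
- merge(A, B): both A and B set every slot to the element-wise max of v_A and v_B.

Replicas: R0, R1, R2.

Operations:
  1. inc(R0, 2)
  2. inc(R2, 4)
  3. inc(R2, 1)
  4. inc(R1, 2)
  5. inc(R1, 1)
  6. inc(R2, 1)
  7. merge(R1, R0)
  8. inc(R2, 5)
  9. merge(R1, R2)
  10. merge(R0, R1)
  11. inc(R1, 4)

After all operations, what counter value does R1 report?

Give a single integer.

Op 1: inc R0 by 2 -> R0=(2,0,0) value=2
Op 2: inc R2 by 4 -> R2=(0,0,4) value=4
Op 3: inc R2 by 1 -> R2=(0,0,5) value=5
Op 4: inc R1 by 2 -> R1=(0,2,0) value=2
Op 5: inc R1 by 1 -> R1=(0,3,0) value=3
Op 6: inc R2 by 1 -> R2=(0,0,6) value=6
Op 7: merge R1<->R0 -> R1=(2,3,0) R0=(2,3,0)
Op 8: inc R2 by 5 -> R2=(0,0,11) value=11
Op 9: merge R1<->R2 -> R1=(2,3,11) R2=(2,3,11)
Op 10: merge R0<->R1 -> R0=(2,3,11) R1=(2,3,11)
Op 11: inc R1 by 4 -> R1=(2,7,11) value=20

Answer: 20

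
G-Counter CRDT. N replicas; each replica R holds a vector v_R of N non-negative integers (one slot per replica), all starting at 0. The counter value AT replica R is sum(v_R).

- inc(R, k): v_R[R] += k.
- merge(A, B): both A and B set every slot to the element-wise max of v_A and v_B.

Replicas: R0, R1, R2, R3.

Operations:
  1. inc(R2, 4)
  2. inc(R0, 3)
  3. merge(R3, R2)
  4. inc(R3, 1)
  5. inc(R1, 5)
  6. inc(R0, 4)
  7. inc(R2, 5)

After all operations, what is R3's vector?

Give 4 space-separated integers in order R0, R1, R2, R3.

Op 1: inc R2 by 4 -> R2=(0,0,4,0) value=4
Op 2: inc R0 by 3 -> R0=(3,0,0,0) value=3
Op 3: merge R3<->R2 -> R3=(0,0,4,0) R2=(0,0,4,0)
Op 4: inc R3 by 1 -> R3=(0,0,4,1) value=5
Op 5: inc R1 by 5 -> R1=(0,5,0,0) value=5
Op 6: inc R0 by 4 -> R0=(7,0,0,0) value=7
Op 7: inc R2 by 5 -> R2=(0,0,9,0) value=9

Answer: 0 0 4 1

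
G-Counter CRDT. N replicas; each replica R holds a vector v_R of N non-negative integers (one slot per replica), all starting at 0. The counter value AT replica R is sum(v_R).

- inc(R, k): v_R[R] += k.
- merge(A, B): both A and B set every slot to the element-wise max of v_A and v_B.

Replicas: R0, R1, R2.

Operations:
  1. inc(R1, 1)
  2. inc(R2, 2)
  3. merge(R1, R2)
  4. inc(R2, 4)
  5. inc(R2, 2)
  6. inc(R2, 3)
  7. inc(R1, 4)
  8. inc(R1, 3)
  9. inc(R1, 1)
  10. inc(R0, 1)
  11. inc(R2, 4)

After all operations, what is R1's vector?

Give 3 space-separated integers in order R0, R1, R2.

Answer: 0 9 2

Derivation:
Op 1: inc R1 by 1 -> R1=(0,1,0) value=1
Op 2: inc R2 by 2 -> R2=(0,0,2) value=2
Op 3: merge R1<->R2 -> R1=(0,1,2) R2=(0,1,2)
Op 4: inc R2 by 4 -> R2=(0,1,6) value=7
Op 5: inc R2 by 2 -> R2=(0,1,8) value=9
Op 6: inc R2 by 3 -> R2=(0,1,11) value=12
Op 7: inc R1 by 4 -> R1=(0,5,2) value=7
Op 8: inc R1 by 3 -> R1=(0,8,2) value=10
Op 9: inc R1 by 1 -> R1=(0,9,2) value=11
Op 10: inc R0 by 1 -> R0=(1,0,0) value=1
Op 11: inc R2 by 4 -> R2=(0,1,15) value=16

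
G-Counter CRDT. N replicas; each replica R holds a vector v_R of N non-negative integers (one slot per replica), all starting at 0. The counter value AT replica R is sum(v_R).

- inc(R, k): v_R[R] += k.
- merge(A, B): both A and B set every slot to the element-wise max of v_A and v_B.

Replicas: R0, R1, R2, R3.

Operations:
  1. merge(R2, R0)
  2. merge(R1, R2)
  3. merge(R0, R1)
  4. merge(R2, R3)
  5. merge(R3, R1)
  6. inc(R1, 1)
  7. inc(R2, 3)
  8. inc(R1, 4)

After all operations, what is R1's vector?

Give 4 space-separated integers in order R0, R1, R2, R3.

Answer: 0 5 0 0

Derivation:
Op 1: merge R2<->R0 -> R2=(0,0,0,0) R0=(0,0,0,0)
Op 2: merge R1<->R2 -> R1=(0,0,0,0) R2=(0,0,0,0)
Op 3: merge R0<->R1 -> R0=(0,0,0,0) R1=(0,0,0,0)
Op 4: merge R2<->R3 -> R2=(0,0,0,0) R3=(0,0,0,0)
Op 5: merge R3<->R1 -> R3=(0,0,0,0) R1=(0,0,0,0)
Op 6: inc R1 by 1 -> R1=(0,1,0,0) value=1
Op 7: inc R2 by 3 -> R2=(0,0,3,0) value=3
Op 8: inc R1 by 4 -> R1=(0,5,0,0) value=5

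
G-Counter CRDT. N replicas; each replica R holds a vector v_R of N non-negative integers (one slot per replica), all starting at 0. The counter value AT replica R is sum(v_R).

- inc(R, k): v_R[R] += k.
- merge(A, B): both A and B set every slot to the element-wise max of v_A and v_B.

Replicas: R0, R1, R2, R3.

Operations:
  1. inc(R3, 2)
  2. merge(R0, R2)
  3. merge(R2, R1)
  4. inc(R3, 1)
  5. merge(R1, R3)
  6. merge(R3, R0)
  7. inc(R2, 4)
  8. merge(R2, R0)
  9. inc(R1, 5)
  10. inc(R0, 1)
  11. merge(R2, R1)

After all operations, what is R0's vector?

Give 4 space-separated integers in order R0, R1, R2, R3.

Answer: 1 0 4 3

Derivation:
Op 1: inc R3 by 2 -> R3=(0,0,0,2) value=2
Op 2: merge R0<->R2 -> R0=(0,0,0,0) R2=(0,0,0,0)
Op 3: merge R2<->R1 -> R2=(0,0,0,0) R1=(0,0,0,0)
Op 4: inc R3 by 1 -> R3=(0,0,0,3) value=3
Op 5: merge R1<->R3 -> R1=(0,0,0,3) R3=(0,0,0,3)
Op 6: merge R3<->R0 -> R3=(0,0,0,3) R0=(0,0,0,3)
Op 7: inc R2 by 4 -> R2=(0,0,4,0) value=4
Op 8: merge R2<->R0 -> R2=(0,0,4,3) R0=(0,0,4,3)
Op 9: inc R1 by 5 -> R1=(0,5,0,3) value=8
Op 10: inc R0 by 1 -> R0=(1,0,4,3) value=8
Op 11: merge R2<->R1 -> R2=(0,5,4,3) R1=(0,5,4,3)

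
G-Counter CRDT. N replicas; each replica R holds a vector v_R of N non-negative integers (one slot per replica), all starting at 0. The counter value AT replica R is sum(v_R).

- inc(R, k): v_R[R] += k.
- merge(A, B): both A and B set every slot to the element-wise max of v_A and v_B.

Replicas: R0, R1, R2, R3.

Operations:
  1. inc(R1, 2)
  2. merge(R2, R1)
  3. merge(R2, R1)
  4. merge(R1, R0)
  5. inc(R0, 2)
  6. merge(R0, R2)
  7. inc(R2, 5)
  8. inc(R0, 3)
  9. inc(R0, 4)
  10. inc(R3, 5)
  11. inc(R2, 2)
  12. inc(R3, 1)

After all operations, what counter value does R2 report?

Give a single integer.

Op 1: inc R1 by 2 -> R1=(0,2,0,0) value=2
Op 2: merge R2<->R1 -> R2=(0,2,0,0) R1=(0,2,0,0)
Op 3: merge R2<->R1 -> R2=(0,2,0,0) R1=(0,2,0,0)
Op 4: merge R1<->R0 -> R1=(0,2,0,0) R0=(0,2,0,0)
Op 5: inc R0 by 2 -> R0=(2,2,0,0) value=4
Op 6: merge R0<->R2 -> R0=(2,2,0,0) R2=(2,2,0,0)
Op 7: inc R2 by 5 -> R2=(2,2,5,0) value=9
Op 8: inc R0 by 3 -> R0=(5,2,0,0) value=7
Op 9: inc R0 by 4 -> R0=(9,2,0,0) value=11
Op 10: inc R3 by 5 -> R3=(0,0,0,5) value=5
Op 11: inc R2 by 2 -> R2=(2,2,7,0) value=11
Op 12: inc R3 by 1 -> R3=(0,0,0,6) value=6

Answer: 11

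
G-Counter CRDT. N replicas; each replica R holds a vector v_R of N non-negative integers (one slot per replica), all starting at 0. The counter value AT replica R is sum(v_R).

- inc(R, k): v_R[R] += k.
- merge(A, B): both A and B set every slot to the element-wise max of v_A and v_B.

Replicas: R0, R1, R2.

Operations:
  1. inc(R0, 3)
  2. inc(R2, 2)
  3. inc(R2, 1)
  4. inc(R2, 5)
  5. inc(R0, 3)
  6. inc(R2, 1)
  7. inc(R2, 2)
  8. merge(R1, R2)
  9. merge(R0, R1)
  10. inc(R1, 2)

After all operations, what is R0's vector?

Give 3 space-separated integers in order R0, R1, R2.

Answer: 6 0 11

Derivation:
Op 1: inc R0 by 3 -> R0=(3,0,0) value=3
Op 2: inc R2 by 2 -> R2=(0,0,2) value=2
Op 3: inc R2 by 1 -> R2=(0,0,3) value=3
Op 4: inc R2 by 5 -> R2=(0,0,8) value=8
Op 5: inc R0 by 3 -> R0=(6,0,0) value=6
Op 6: inc R2 by 1 -> R2=(0,0,9) value=9
Op 7: inc R2 by 2 -> R2=(0,0,11) value=11
Op 8: merge R1<->R2 -> R1=(0,0,11) R2=(0,0,11)
Op 9: merge R0<->R1 -> R0=(6,0,11) R1=(6,0,11)
Op 10: inc R1 by 2 -> R1=(6,2,11) value=19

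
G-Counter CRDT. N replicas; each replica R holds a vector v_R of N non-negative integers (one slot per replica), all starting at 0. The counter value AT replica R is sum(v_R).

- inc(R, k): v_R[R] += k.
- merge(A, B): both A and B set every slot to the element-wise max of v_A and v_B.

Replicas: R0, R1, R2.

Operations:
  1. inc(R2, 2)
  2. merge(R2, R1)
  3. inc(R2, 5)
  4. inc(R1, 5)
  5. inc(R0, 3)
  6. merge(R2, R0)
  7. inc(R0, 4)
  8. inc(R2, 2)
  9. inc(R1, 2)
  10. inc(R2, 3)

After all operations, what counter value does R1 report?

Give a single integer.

Op 1: inc R2 by 2 -> R2=(0,0,2) value=2
Op 2: merge R2<->R1 -> R2=(0,0,2) R1=(0,0,2)
Op 3: inc R2 by 5 -> R2=(0,0,7) value=7
Op 4: inc R1 by 5 -> R1=(0,5,2) value=7
Op 5: inc R0 by 3 -> R0=(3,0,0) value=3
Op 6: merge R2<->R0 -> R2=(3,0,7) R0=(3,0,7)
Op 7: inc R0 by 4 -> R0=(7,0,7) value=14
Op 8: inc R2 by 2 -> R2=(3,0,9) value=12
Op 9: inc R1 by 2 -> R1=(0,7,2) value=9
Op 10: inc R2 by 3 -> R2=(3,0,12) value=15

Answer: 9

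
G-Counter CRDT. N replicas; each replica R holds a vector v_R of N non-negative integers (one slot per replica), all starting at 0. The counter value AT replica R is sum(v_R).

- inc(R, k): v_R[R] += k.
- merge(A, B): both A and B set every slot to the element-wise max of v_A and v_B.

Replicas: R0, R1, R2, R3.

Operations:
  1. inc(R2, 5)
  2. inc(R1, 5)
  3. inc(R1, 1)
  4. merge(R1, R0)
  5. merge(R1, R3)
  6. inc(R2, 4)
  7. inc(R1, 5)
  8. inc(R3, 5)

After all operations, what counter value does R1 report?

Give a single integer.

Op 1: inc R2 by 5 -> R2=(0,0,5,0) value=5
Op 2: inc R1 by 5 -> R1=(0,5,0,0) value=5
Op 3: inc R1 by 1 -> R1=(0,6,0,0) value=6
Op 4: merge R1<->R0 -> R1=(0,6,0,0) R0=(0,6,0,0)
Op 5: merge R1<->R3 -> R1=(0,6,0,0) R3=(0,6,0,0)
Op 6: inc R2 by 4 -> R2=(0,0,9,0) value=9
Op 7: inc R1 by 5 -> R1=(0,11,0,0) value=11
Op 8: inc R3 by 5 -> R3=(0,6,0,5) value=11

Answer: 11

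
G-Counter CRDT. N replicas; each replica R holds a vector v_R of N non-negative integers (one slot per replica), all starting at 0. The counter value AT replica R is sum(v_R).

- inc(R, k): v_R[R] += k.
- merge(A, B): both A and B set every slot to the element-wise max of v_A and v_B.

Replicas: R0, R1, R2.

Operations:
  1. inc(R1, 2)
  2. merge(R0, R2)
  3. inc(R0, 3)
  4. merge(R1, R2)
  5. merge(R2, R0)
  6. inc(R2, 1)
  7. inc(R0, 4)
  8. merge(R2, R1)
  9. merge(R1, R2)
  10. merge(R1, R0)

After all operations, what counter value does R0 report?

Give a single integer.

Answer: 10

Derivation:
Op 1: inc R1 by 2 -> R1=(0,2,0) value=2
Op 2: merge R0<->R2 -> R0=(0,0,0) R2=(0,0,0)
Op 3: inc R0 by 3 -> R0=(3,0,0) value=3
Op 4: merge R1<->R2 -> R1=(0,2,0) R2=(0,2,0)
Op 5: merge R2<->R0 -> R2=(3,2,0) R0=(3,2,0)
Op 6: inc R2 by 1 -> R2=(3,2,1) value=6
Op 7: inc R0 by 4 -> R0=(7,2,0) value=9
Op 8: merge R2<->R1 -> R2=(3,2,1) R1=(3,2,1)
Op 9: merge R1<->R2 -> R1=(3,2,1) R2=(3,2,1)
Op 10: merge R1<->R0 -> R1=(7,2,1) R0=(7,2,1)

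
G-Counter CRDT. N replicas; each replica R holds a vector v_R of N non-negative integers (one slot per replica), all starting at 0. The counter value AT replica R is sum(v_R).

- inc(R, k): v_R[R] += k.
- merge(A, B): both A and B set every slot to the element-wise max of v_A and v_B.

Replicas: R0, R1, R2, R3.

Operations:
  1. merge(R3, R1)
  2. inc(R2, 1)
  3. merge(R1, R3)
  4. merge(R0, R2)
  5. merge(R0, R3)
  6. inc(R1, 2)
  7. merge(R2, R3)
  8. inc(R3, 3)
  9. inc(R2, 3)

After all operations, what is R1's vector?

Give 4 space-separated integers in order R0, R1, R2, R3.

Op 1: merge R3<->R1 -> R3=(0,0,0,0) R1=(0,0,0,0)
Op 2: inc R2 by 1 -> R2=(0,0,1,0) value=1
Op 3: merge R1<->R3 -> R1=(0,0,0,0) R3=(0,0,0,0)
Op 4: merge R0<->R2 -> R0=(0,0,1,0) R2=(0,0,1,0)
Op 5: merge R0<->R3 -> R0=(0,0,1,0) R3=(0,0,1,0)
Op 6: inc R1 by 2 -> R1=(0,2,0,0) value=2
Op 7: merge R2<->R3 -> R2=(0,0,1,0) R3=(0,0,1,0)
Op 8: inc R3 by 3 -> R3=(0,0,1,3) value=4
Op 9: inc R2 by 3 -> R2=(0,0,4,0) value=4

Answer: 0 2 0 0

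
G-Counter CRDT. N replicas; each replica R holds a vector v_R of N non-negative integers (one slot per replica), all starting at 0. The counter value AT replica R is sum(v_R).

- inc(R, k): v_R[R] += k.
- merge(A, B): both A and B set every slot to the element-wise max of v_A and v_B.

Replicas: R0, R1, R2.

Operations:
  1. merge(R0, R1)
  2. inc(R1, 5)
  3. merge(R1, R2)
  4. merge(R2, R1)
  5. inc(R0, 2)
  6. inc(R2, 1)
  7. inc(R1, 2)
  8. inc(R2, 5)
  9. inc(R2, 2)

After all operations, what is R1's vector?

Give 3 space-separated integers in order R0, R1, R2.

Answer: 0 7 0

Derivation:
Op 1: merge R0<->R1 -> R0=(0,0,0) R1=(0,0,0)
Op 2: inc R1 by 5 -> R1=(0,5,0) value=5
Op 3: merge R1<->R2 -> R1=(0,5,0) R2=(0,5,0)
Op 4: merge R2<->R1 -> R2=(0,5,0) R1=(0,5,0)
Op 5: inc R0 by 2 -> R0=(2,0,0) value=2
Op 6: inc R2 by 1 -> R2=(0,5,1) value=6
Op 7: inc R1 by 2 -> R1=(0,7,0) value=7
Op 8: inc R2 by 5 -> R2=(0,5,6) value=11
Op 9: inc R2 by 2 -> R2=(0,5,8) value=13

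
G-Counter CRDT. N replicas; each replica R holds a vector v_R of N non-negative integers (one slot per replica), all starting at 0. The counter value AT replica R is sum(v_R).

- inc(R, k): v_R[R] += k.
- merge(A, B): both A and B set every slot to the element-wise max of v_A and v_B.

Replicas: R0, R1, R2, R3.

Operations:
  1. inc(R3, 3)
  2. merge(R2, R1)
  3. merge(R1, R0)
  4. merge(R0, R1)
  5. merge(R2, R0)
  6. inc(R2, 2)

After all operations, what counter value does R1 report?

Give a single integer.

Op 1: inc R3 by 3 -> R3=(0,0,0,3) value=3
Op 2: merge R2<->R1 -> R2=(0,0,0,0) R1=(0,0,0,0)
Op 3: merge R1<->R0 -> R1=(0,0,0,0) R0=(0,0,0,0)
Op 4: merge R0<->R1 -> R0=(0,0,0,0) R1=(0,0,0,0)
Op 5: merge R2<->R0 -> R2=(0,0,0,0) R0=(0,0,0,0)
Op 6: inc R2 by 2 -> R2=(0,0,2,0) value=2

Answer: 0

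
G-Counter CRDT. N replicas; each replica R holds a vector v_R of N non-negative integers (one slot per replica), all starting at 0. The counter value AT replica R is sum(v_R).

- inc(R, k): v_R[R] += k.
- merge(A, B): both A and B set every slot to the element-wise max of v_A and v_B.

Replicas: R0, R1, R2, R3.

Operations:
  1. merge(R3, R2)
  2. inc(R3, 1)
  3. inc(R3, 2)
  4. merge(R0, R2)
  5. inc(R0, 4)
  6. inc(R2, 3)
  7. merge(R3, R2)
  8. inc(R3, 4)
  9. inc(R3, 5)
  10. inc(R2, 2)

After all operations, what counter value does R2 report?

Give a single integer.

Op 1: merge R3<->R2 -> R3=(0,0,0,0) R2=(0,0,0,0)
Op 2: inc R3 by 1 -> R3=(0,0,0,1) value=1
Op 3: inc R3 by 2 -> R3=(0,0,0,3) value=3
Op 4: merge R0<->R2 -> R0=(0,0,0,0) R2=(0,0,0,0)
Op 5: inc R0 by 4 -> R0=(4,0,0,0) value=4
Op 6: inc R2 by 3 -> R2=(0,0,3,0) value=3
Op 7: merge R3<->R2 -> R3=(0,0,3,3) R2=(0,0,3,3)
Op 8: inc R3 by 4 -> R3=(0,0,3,7) value=10
Op 9: inc R3 by 5 -> R3=(0,0,3,12) value=15
Op 10: inc R2 by 2 -> R2=(0,0,5,3) value=8

Answer: 8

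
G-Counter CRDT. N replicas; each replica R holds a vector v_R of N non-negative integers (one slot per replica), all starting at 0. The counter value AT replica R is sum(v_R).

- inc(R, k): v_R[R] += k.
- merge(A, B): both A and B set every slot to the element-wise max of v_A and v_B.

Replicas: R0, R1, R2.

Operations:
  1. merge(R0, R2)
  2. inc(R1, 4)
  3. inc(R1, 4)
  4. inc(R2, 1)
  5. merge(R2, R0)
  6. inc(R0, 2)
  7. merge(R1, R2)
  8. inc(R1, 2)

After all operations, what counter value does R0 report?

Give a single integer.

Op 1: merge R0<->R2 -> R0=(0,0,0) R2=(0,0,0)
Op 2: inc R1 by 4 -> R1=(0,4,0) value=4
Op 3: inc R1 by 4 -> R1=(0,8,0) value=8
Op 4: inc R2 by 1 -> R2=(0,0,1) value=1
Op 5: merge R2<->R0 -> R2=(0,0,1) R0=(0,0,1)
Op 6: inc R0 by 2 -> R0=(2,0,1) value=3
Op 7: merge R1<->R2 -> R1=(0,8,1) R2=(0,8,1)
Op 8: inc R1 by 2 -> R1=(0,10,1) value=11

Answer: 3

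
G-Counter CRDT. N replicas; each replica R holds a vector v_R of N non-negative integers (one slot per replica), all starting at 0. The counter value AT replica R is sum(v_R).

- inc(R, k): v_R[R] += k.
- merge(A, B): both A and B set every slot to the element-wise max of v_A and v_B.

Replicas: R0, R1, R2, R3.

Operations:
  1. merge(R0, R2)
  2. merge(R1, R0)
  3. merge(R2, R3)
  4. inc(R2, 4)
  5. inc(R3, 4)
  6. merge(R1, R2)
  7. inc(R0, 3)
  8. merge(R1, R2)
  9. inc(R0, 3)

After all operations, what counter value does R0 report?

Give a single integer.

Answer: 6

Derivation:
Op 1: merge R0<->R2 -> R0=(0,0,0,0) R2=(0,0,0,0)
Op 2: merge R1<->R0 -> R1=(0,0,0,0) R0=(0,0,0,0)
Op 3: merge R2<->R3 -> R2=(0,0,0,0) R3=(0,0,0,0)
Op 4: inc R2 by 4 -> R2=(0,0,4,0) value=4
Op 5: inc R3 by 4 -> R3=(0,0,0,4) value=4
Op 6: merge R1<->R2 -> R1=(0,0,4,0) R2=(0,0,4,0)
Op 7: inc R0 by 3 -> R0=(3,0,0,0) value=3
Op 8: merge R1<->R2 -> R1=(0,0,4,0) R2=(0,0,4,0)
Op 9: inc R0 by 3 -> R0=(6,0,0,0) value=6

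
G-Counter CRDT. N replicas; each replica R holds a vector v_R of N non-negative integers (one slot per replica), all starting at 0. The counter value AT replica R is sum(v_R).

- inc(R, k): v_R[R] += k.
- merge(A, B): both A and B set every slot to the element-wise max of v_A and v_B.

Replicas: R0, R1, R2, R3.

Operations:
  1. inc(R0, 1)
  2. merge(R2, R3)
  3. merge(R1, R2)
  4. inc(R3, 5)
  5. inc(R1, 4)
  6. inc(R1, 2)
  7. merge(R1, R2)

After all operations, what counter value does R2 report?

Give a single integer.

Answer: 6

Derivation:
Op 1: inc R0 by 1 -> R0=(1,0,0,0) value=1
Op 2: merge R2<->R3 -> R2=(0,0,0,0) R3=(0,0,0,0)
Op 3: merge R1<->R2 -> R1=(0,0,0,0) R2=(0,0,0,0)
Op 4: inc R3 by 5 -> R3=(0,0,0,5) value=5
Op 5: inc R1 by 4 -> R1=(0,4,0,0) value=4
Op 6: inc R1 by 2 -> R1=(0,6,0,0) value=6
Op 7: merge R1<->R2 -> R1=(0,6,0,0) R2=(0,6,0,0)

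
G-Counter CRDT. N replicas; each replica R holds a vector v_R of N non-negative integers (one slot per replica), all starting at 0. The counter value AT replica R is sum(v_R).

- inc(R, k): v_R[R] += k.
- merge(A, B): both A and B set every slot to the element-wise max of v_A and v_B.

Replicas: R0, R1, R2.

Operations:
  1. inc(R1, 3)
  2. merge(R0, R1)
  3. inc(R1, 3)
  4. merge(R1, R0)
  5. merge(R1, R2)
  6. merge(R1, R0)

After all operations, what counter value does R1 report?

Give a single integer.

Answer: 6

Derivation:
Op 1: inc R1 by 3 -> R1=(0,3,0) value=3
Op 2: merge R0<->R1 -> R0=(0,3,0) R1=(0,3,0)
Op 3: inc R1 by 3 -> R1=(0,6,0) value=6
Op 4: merge R1<->R0 -> R1=(0,6,0) R0=(0,6,0)
Op 5: merge R1<->R2 -> R1=(0,6,0) R2=(0,6,0)
Op 6: merge R1<->R0 -> R1=(0,6,0) R0=(0,6,0)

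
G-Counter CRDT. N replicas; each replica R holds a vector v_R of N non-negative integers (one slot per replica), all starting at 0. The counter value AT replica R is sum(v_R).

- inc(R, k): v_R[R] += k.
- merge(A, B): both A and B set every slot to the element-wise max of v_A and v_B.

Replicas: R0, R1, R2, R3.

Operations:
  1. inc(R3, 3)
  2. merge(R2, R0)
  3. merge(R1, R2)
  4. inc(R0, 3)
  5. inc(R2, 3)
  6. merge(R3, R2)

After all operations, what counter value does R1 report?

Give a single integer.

Op 1: inc R3 by 3 -> R3=(0,0,0,3) value=3
Op 2: merge R2<->R0 -> R2=(0,0,0,0) R0=(0,0,0,0)
Op 3: merge R1<->R2 -> R1=(0,0,0,0) R2=(0,0,0,0)
Op 4: inc R0 by 3 -> R0=(3,0,0,0) value=3
Op 5: inc R2 by 3 -> R2=(0,0,3,0) value=3
Op 6: merge R3<->R2 -> R3=(0,0,3,3) R2=(0,0,3,3)

Answer: 0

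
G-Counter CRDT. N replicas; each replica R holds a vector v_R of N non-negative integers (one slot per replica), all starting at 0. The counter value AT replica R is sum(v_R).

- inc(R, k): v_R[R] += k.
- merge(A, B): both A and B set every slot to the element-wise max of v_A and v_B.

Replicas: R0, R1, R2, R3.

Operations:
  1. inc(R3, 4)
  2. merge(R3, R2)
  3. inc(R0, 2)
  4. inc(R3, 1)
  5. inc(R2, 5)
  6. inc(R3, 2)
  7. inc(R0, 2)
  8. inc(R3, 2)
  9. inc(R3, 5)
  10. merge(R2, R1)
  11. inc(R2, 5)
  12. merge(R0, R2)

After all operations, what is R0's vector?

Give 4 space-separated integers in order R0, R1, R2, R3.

Answer: 4 0 10 4

Derivation:
Op 1: inc R3 by 4 -> R3=(0,0,0,4) value=4
Op 2: merge R3<->R2 -> R3=(0,0,0,4) R2=(0,0,0,4)
Op 3: inc R0 by 2 -> R0=(2,0,0,0) value=2
Op 4: inc R3 by 1 -> R3=(0,0,0,5) value=5
Op 5: inc R2 by 5 -> R2=(0,0,5,4) value=9
Op 6: inc R3 by 2 -> R3=(0,0,0,7) value=7
Op 7: inc R0 by 2 -> R0=(4,0,0,0) value=4
Op 8: inc R3 by 2 -> R3=(0,0,0,9) value=9
Op 9: inc R3 by 5 -> R3=(0,0,0,14) value=14
Op 10: merge R2<->R1 -> R2=(0,0,5,4) R1=(0,0,5,4)
Op 11: inc R2 by 5 -> R2=(0,0,10,4) value=14
Op 12: merge R0<->R2 -> R0=(4,0,10,4) R2=(4,0,10,4)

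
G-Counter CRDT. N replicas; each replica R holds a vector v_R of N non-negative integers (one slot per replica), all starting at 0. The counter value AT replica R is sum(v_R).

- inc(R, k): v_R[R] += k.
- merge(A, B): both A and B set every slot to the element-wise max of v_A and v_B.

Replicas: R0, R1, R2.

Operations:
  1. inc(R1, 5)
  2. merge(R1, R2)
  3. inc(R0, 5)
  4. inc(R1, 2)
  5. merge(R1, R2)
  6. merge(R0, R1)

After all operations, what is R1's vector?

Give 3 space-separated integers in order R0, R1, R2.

Answer: 5 7 0

Derivation:
Op 1: inc R1 by 5 -> R1=(0,5,0) value=5
Op 2: merge R1<->R2 -> R1=(0,5,0) R2=(0,5,0)
Op 3: inc R0 by 5 -> R0=(5,0,0) value=5
Op 4: inc R1 by 2 -> R1=(0,7,0) value=7
Op 5: merge R1<->R2 -> R1=(0,7,0) R2=(0,7,0)
Op 6: merge R0<->R1 -> R0=(5,7,0) R1=(5,7,0)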